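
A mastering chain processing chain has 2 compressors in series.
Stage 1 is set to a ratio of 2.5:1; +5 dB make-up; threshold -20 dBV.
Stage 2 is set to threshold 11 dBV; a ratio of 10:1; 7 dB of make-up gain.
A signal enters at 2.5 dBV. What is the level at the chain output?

1 dBV

Stage 1: 22.5 dB above -20 dBV, reduced 2.5:1 to 9 dB above → -11 dBV; +5 dB make-up → -6 dBV.
Stage 2: below threshold (-6 ≤ 11); passes unchanged; make-up brings it to 1 dBV.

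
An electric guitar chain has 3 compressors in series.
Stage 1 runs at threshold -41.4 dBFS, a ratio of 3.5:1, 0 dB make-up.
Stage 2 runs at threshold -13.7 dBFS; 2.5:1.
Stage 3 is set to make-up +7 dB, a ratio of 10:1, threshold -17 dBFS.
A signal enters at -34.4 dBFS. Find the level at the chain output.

Stage 1: overshoot 7 dB → 7/3.5 = 2 dB → -39.4 dBFS.
Stage 2: -39.4 dBFS ≤ -13.7 dBFS, so stage 2 doesn't engage; output -39.4 dBFS.
Stage 3: -39.4 dBFS is at or below the -17 dBFS threshold — no compression; make-up brings it to -32.4 dBFS.

-32.4 dBFS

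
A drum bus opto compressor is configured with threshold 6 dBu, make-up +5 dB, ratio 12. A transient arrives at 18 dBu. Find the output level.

12 dBu

The input is 12 dB above the 6 dBu threshold.
12:1 compression reduces that to 12/12 = 1 dB over.
That puts the output at 7 dBu; make-up adds 5 dB, giving 12 dBu.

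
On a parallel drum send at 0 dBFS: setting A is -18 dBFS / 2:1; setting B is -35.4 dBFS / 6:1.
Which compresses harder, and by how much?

A: overshoot 18 dB → output overshoot 9 dB → GR 9 dB.
B: overshoot 35.4 dB → output overshoot 5.9 dB → GR 29.5 dB.
B reduces 20.5 dB more.

B, by 20.5 dB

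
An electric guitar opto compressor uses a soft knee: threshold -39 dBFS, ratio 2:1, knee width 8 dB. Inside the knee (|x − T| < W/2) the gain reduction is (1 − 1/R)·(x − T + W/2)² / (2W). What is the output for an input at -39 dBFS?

-39.5 dBFS

x − T + W/2 = -39 − (-39) + 4 = 4.
GR = (1 − 1/2) × 4² / 16 = 0.5 × 16 / 16 = 0.5 dB.
Output = -39 − 0.5 = -39.5 dBFS.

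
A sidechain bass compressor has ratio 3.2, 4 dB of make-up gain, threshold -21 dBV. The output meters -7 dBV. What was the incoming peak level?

11 dBV

Remove make-up: -7 − 4 = -11 dBV.
Post-compression overshoot = -11 − (-21) = 10 dB.
Before 3.2:1 compression the overshoot was 10 × 3.2 = 32 dB, so input = -21 + 32 = 11 dBV.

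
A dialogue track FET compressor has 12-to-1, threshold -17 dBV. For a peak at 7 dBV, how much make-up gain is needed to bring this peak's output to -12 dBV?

Without make-up, output = threshold + overshoot/12 = -17 + 2 = -15 dBV.
Gap to target: 3 dB.

3 dB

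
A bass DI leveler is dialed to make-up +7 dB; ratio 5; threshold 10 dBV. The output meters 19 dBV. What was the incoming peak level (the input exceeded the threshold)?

Remove make-up: 19 − 7 = 12 dBV.
That's 2 dB above the 10 dBV threshold.
Input overshoot = R × output overshoot = 10 dB → input = 10 + 10 = 20 dBV.

20 dBV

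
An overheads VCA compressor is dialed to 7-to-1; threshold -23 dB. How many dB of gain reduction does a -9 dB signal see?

12 dB

Overshoot = -9 − (-23) = 14 dB.
At 7:1, output sits 14/7 = 2 dB above threshold.
Gain reduction = 14 − 2 = 12 dB.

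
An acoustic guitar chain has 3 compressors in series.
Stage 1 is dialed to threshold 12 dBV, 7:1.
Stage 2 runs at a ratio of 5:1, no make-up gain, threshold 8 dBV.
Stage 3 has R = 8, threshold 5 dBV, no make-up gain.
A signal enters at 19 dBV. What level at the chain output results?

5.5 dBV

Stage 1: 19 dBV is 7 dB over 12 dBV; at 7:1 that becomes 1 dB over, giving 13 dBV.
Stage 2: 13 dBV is 5 dB over 8 dBV; at 5:1 that becomes 1 dB over, giving 9 dBV.
Stage 3: 9 dBV is 4 dB over 5 dBV; at 8:1 that becomes 0.5 dB over, giving 5.5 dBV.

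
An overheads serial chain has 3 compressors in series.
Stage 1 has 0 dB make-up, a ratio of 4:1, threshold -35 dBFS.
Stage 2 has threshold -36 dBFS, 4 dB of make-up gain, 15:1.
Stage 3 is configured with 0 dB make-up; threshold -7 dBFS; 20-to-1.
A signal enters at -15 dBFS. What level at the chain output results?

-31.6 dBFS

Stage 1: overshoot 20 dB → 20/4 = 5 dB → -30 dBFS.
Stage 2: -30 dBFS is 6 dB over -36 dBFS; at 15:1 that becomes 0.4 dB over, giving -35.6 dBFS; +4 dB make-up → -31.6 dBFS.
Stage 3: -31.6 dBFS is at or below the -7 dBFS threshold — no compression; output -31.6 dBFS.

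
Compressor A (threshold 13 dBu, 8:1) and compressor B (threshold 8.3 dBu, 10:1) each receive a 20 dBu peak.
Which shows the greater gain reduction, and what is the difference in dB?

B, by 4.405 dB

A: 7 dB over, compressed to 0.875 dB over, so 6.125 dB of GR.
B: 11.7 dB over, compressed to 1.17 dB over, so 10.53 dB of GR.
B reduces 4.405 dB more.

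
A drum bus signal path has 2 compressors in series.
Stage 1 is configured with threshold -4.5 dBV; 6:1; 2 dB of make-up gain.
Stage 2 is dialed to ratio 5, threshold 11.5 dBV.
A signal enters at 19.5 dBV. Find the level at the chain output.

1.5 dBV

Stage 1: 19.5 dBV is 24 dB over -4.5 dBV; at 6:1 that becomes 4 dB over, giving -0.5 dBV; +2 dB make-up → 1.5 dBV.
Stage 2: below threshold (1.5 ≤ 11.5); passes unchanged; output 1.5 dBV.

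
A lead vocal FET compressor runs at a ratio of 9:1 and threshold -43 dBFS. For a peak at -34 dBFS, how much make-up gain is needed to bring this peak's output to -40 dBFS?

2 dB

The peak compresses to -43 + 9/9 = -42 dBFS.
To reach -40 dBFS requires -40 − (-42) = 2 dB of make-up.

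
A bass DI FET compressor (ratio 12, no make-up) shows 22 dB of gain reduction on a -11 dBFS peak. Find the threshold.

Let T be the threshold. Output overshoot = (input overshoot)/R, so -33 − T = (-11 − T)/12.
12·(-33 − T) = -11 − T → 11·T = -396 − (-11) = -385.
T = -385/11 = -35 dBFS.

-35 dBFS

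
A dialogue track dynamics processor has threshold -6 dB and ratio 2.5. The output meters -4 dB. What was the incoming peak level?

That's 2 dB above the -6 dB threshold.
Undo the ratio: input overshoot = 2 × 2.5 = 5 dB, giving input = -1 dB.

-1 dB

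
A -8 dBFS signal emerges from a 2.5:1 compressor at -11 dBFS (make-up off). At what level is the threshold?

Let T be the threshold. Output overshoot = (input overshoot)/R, so -11 − T = (-8 − T)/2.5.
2.5·(-11 − T) = -8 − T → 1.5·T = -27.5 − (-8) = -19.5.
T = -19.5/1.5 = -13 dBFS.

-13 dBFS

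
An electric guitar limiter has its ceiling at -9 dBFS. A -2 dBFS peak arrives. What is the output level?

At ∞:1, everything above -9 dBFS is held at the ceiling.

-9 dBFS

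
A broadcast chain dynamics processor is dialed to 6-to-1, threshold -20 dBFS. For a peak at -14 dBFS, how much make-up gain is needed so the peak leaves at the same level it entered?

5 dB

Without make-up, output = threshold + overshoot/6 = -20 + 1 = -19 dBFS.
Gap to target: 5 dB.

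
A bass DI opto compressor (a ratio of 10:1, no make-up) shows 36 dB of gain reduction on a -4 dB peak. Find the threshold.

-44 dB

Let T be the threshold. Output overshoot = (input overshoot)/R, so -40 − T = (-4 − T)/10.
10·(-40 − T) = -4 − T → 9·T = -400 − (-4) = -396.
T = -396/9 = -44 dB.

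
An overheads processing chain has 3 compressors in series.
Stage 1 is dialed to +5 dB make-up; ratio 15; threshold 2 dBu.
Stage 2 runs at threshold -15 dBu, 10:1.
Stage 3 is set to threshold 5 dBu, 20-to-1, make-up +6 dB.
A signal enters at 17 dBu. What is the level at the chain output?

Stage 1: 17 dBu is 15 dB over 2 dBu; at 15:1 that becomes 1 dB over, giving 3 dBu; +5 dB make-up → 8 dBu.
Stage 2: 23 dB above -15 dBu, reduced 10:1 to 2.3 dB above → -12.7 dBu.
Stage 3: -12.7 dBu ≤ 5 dBu, so stage 3 doesn't engage; make-up brings it to -6.7 dBu.

-6.7 dBu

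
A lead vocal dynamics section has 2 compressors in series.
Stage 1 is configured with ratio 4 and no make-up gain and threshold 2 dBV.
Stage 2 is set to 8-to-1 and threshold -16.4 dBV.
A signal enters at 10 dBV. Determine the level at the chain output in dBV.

-13.85 dBV

Stage 1: overshoot 8 dB → 8/4 = 2 dB → 4 dBV.
Stage 2: 4 dBV is 20.4 dB over -16.4 dBV; at 8:1 that becomes 2.55 dB over, giving -13.85 dBV.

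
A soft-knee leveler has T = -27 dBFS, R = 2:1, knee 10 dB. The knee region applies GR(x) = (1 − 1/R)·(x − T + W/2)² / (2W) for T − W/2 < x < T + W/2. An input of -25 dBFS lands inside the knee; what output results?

-26.225 dBFS

x − T + W/2 = -25 − (-27) + 5 = 7.
GR = (1 − 1/2) × 7² / 20 = 0.5 × 49 / 20 = 1.225 dB.
Output = -25 − 1.225 = -26.225 dBFS.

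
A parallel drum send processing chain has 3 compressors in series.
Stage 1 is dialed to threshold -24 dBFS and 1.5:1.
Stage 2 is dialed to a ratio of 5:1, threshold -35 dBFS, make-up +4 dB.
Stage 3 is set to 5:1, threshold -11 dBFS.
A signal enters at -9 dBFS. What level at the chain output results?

-26.8 dBFS

Stage 1: -9 dBFS is 15 dB over -24 dBFS; at 1.5:1 that becomes 10 dB over, giving -14 dBFS.
Stage 2: overshoot 21 dB → 21/5 = 4.2 dB → -30.8 dBFS; +4 dB make-up → -26.8 dBFS.
Stage 3: below threshold (-26.8 ≤ -11); passes unchanged; output -26.8 dBFS.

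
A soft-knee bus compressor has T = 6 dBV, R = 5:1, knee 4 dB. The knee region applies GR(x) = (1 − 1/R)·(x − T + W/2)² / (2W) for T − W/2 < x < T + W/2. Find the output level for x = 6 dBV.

x − T + W/2 = 6 − 6 + 2 = 2.
GR = (1 − 1/5) × 2² / 8 = 0.8 × 4 / 8 = 0.4 dB.
Output = 6 − 0.4 = 5.6 dBV.

5.6 dBV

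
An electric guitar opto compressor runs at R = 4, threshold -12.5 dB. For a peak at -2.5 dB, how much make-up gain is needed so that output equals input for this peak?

7.5 dB

The peak compresses to -12.5 + 10/4 = -10 dB.
To reach -2.5 dB requires -2.5 − (-10) = 7.5 dB of make-up.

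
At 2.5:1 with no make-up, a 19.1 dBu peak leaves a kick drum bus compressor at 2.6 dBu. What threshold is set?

Let T be the threshold. Output overshoot = (input overshoot)/R, so 2.6 − T = (19.1 − T)/2.5.
2.5·(2.6 − T) = 19.1 − T → 1.5·T = 6.5 − 19.1 = -12.6.
T = -12.6/1.5 = -8.4 dBu.

-8.4 dBu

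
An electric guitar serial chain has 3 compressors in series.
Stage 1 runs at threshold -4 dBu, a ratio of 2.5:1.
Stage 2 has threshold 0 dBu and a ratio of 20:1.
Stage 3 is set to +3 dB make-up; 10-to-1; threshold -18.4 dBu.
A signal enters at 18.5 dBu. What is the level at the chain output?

Stage 1: 18.5 dBu is 22.5 dB over -4 dBu; at 2.5:1 that becomes 9 dB over, giving 5 dBu.
Stage 2: 5 dB above 0 dBu, reduced 20:1 to 0.25 dB above → 0.25 dBu.
Stage 3: overshoot 18.65 dB → 18.65/10 = 1.865 dB → -16.535 dBu; +3 dB make-up → -13.535 dBu.

-13.535 dBu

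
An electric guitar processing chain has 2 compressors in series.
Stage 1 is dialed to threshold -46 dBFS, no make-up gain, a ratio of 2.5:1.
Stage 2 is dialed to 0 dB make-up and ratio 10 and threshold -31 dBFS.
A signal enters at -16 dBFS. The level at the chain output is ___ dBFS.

Stage 1: 30 dB above -46 dBFS, reduced 2.5:1 to 12 dB above → -34 dBFS.
Stage 2: below threshold (-34 ≤ -31); passes unchanged; output -34 dBFS.

-34 dBFS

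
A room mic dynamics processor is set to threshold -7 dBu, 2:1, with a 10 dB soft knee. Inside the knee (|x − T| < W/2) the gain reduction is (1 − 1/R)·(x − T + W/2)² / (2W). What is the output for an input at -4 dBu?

-5.6 dBu

x − T + W/2 = -4 − (-7) + 5 = 8.
GR = (1 − 1/2) × 8² / 20 = 0.5 × 64 / 20 = 1.6 dB.
Output = -4 − 1.6 = -5.6 dBu.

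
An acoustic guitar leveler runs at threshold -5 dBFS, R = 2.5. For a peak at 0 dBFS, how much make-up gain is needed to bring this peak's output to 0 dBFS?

3 dB

Overshoot 5 dB → 5/2.5 = 2 dB after compression, so the compressed level is -5 + 2 = -3 dBFS.
Make-up = target − compressed = 0 − (-3) = 3 dB.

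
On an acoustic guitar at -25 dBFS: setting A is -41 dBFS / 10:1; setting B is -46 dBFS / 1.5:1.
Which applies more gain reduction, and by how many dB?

A, by 7.4 dB

A: overshoot 16 dB → output overshoot 1.6 dB → GR 14.4 dB.
B: overshoot 21 dB → output overshoot 14 dB → GR 7 dB.
A reduces 7.4 dB more.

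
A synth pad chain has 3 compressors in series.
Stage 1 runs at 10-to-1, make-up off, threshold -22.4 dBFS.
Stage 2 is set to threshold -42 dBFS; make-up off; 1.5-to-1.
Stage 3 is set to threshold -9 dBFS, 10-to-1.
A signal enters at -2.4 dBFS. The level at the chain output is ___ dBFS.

Stage 1: 20 dB above -22.4 dBFS, reduced 10:1 to 2 dB above → -20.4 dBFS.
Stage 2: -20.4 dBFS is 21.6 dB over -42 dBFS; at 1.5:1 that becomes 14.4 dB over, giving -27.6 dBFS.
Stage 3: -27.6 dBFS is at or below the -9 dBFS threshold — no compression; output -27.6 dBFS.

-27.6 dBFS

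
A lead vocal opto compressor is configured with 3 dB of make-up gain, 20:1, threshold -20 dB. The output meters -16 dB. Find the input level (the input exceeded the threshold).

Stripping the +3 dB make-up gives -19 dB at the gain stage.
The compressed level sits -19 − (-20) = 1 dB over threshold.
Undo the ratio: input overshoot = 1 × 20 = 20 dB, giving input = 0 dB.

0 dB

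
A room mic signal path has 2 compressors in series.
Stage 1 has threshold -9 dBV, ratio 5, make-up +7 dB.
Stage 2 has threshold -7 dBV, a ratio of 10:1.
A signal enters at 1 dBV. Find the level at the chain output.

-6.3 dBV

Stage 1: 10 dB above -9 dBV, reduced 5:1 to 2 dB above → -7 dBV; +7 dB make-up → 0 dBV.
Stage 2: 0 dBV is 7 dB over -7 dBV; at 10:1 that becomes 0.7 dB over, giving -6.3 dBV.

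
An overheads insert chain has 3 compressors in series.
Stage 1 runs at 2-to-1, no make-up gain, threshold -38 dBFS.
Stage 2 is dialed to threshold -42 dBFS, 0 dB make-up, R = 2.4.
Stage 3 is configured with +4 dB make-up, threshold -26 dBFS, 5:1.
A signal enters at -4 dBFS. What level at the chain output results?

Stage 1: 34 dB above -38 dBFS, reduced 2:1 to 17 dB above → -21 dBFS.
Stage 2: 21 dB above -42 dBFS, reduced 2.4:1 to 8.75 dB above → -33.25 dBFS.
Stage 3: below threshold (-33.25 ≤ -26); passes unchanged; make-up brings it to -29.25 dBFS.

-29.25 dBFS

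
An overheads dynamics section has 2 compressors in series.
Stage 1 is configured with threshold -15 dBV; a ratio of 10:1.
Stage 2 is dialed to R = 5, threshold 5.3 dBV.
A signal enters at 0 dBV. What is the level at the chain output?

Stage 1: 15 dB above -15 dBV, reduced 10:1 to 1.5 dB above → -13.5 dBV.
Stage 2: -13.5 dBV is at or below the 5.3 dBV threshold — no compression; output -13.5 dBV.

-13.5 dBV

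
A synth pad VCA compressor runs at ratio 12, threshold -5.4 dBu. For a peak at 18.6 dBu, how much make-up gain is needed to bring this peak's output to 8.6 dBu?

Overshoot 24 dB → 24/12 = 2 dB after compression, so the compressed level is -5.4 + 2 = -3.4 dBu.
Make-up = target − compressed = 8.6 − (-3.4) = 12 dB.

12 dB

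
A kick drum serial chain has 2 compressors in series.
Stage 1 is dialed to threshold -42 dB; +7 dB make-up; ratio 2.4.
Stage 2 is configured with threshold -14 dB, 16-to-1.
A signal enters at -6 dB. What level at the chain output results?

Stage 1: -6 dB is 36 dB over -42 dB; at 2.4:1 that becomes 15 dB over, giving -27 dB; +7 dB make-up → -20 dB.
Stage 2: -20 dB is at or below the -14 dB threshold — no compression; output -20 dB.

-20 dB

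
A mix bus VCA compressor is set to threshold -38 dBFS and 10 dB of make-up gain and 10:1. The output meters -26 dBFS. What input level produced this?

-18 dBFS

Before make-up, the level was -26 − 10 = -36 dBFS.
Post-compression overshoot = -36 − (-38) = 2 dB.
Undo the ratio: input overshoot = 2 × 10 = 20 dB, giving input = -18 dBFS.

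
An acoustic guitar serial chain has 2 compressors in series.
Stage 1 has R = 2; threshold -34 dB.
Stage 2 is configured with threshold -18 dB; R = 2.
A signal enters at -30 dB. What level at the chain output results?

-32 dB

Stage 1: overshoot 4 dB → 4/2 = 2 dB → -32 dB.
Stage 2: -32 dB is at or below the -18 dB threshold — no compression; output -32 dB.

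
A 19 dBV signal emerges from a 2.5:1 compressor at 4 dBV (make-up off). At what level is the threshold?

-6 dBV

Gain reduction = 19 − 4 = 15 dB; output overshoot = GR / (R − 1) = 15 / 1.5 = 10 dB.
Threshold = output − output overshoot = 4 − 10 = -6 dBV.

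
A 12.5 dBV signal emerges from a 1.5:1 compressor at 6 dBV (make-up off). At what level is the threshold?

-7 dBV

Gain reduction = 12.5 − 6 = 6.5 dB; output overshoot = GR / (R − 1) = 6.5 / 0.5 = 13 dB.
Threshold = output − output overshoot = 6 − 13 = -7 dBV.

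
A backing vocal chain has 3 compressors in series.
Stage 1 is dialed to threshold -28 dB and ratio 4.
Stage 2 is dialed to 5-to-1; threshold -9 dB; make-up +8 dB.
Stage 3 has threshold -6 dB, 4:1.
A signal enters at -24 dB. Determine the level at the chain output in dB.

Stage 1: -24 dB is 4 dB over -28 dB; at 4:1 that becomes 1 dB over, giving -27 dB.
Stage 2: below threshold (-27 ≤ -9); passes unchanged; make-up brings it to -19 dB.
Stage 3: below threshold (-19 ≤ -6); passes unchanged; output -19 dB.

-19 dB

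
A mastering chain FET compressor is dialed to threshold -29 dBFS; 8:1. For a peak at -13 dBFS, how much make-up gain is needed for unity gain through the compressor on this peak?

14 dB

Without make-up, output = threshold + overshoot/8 = -29 + 2 = -27 dBFS.
Gap to target: 14 dB.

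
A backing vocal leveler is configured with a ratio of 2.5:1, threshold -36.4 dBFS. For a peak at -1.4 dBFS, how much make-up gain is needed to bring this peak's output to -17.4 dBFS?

5 dB

Without make-up, output = threshold + overshoot/2.5 = -36.4 + 14 = -22.4 dBFS.
Gap to target: 5 dB.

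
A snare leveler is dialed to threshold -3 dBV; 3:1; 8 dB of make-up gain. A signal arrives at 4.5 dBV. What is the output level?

Overshoot: 4.5 − (-3) = 7.5 dB.
3:1 compression reduces that to 7.5/3 = 2.5 dB over.
That puts the output at -0.5 dBV; make-up adds 8 dB, giving 7.5 dBV.

7.5 dBV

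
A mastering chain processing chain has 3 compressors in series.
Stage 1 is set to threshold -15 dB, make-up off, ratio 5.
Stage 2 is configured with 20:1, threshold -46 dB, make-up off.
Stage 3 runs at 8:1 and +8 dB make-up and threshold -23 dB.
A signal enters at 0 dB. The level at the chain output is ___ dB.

Stage 1: overshoot 15 dB → 15/5 = 3 dB → -12 dB.
Stage 2: overshoot 34 dB → 34/20 = 1.7 dB → -44.3 dB.
Stage 3: -44.3 dB is at or below the -23 dB threshold — no compression; make-up brings it to -36.3 dB.

-36.3 dB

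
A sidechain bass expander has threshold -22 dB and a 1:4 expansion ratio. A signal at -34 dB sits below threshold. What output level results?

-70 dB

Undershoot = (-22) − (-34) = 12 dB.
At 1:4, that expands to 48 dB under threshold.
Output = -22 − 48 = -70 dB.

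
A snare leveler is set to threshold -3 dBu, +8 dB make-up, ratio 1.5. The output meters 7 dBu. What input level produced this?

Stripping the +8 dB make-up gives -1 dBu at the gain stage.
Post-compression overshoot = -1 − (-3) = 2 dB.
Undo the ratio: input overshoot = 2 × 1.5 = 3 dB, giving input = 0 dBu.

0 dBu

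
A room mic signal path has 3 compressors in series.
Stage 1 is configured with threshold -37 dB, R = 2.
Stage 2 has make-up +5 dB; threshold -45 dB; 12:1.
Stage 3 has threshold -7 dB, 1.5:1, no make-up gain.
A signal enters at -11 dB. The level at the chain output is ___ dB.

Stage 1: -11 dB is 26 dB over -37 dB; at 2:1 that becomes 13 dB over, giving -24 dB.
Stage 2: 21 dB above -45 dB, reduced 12:1 to 1.75 dB above → -43.25 dB; +5 dB make-up → -38.25 dB.
Stage 3: -38.25 dB ≤ -7 dB, so stage 3 doesn't engage; output -38.25 dB.

-38.25 dB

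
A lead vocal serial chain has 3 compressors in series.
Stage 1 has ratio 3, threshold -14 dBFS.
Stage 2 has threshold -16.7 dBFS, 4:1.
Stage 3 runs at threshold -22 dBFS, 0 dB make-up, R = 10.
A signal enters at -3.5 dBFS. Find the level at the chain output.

-21.315 dBFS

Stage 1: 10.5 dB above -14 dBFS, reduced 3:1 to 3.5 dB above → -10.5 dBFS.
Stage 2: overshoot 6.2 dB → 6.2/4 = 1.55 dB → -15.15 dBFS.
Stage 3: overshoot 6.85 dB → 6.85/10 = 0.685 dB → -21.315 dBFS.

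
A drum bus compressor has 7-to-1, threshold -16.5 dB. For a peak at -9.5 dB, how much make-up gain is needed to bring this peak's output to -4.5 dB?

Overshoot 7 dB → 7/7 = 1 dB after compression, so the compressed level is -16.5 + 1 = -15.5 dB.
Make-up = target − compressed = -4.5 − (-15.5) = 11 dB.

11 dB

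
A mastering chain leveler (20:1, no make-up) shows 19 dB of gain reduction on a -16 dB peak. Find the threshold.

Gain reduction = -16 − (-35) = 19 dB; output overshoot = GR / (R − 1) = 19 / 19 = 1 dB.
Threshold = output − output overshoot = -35 − 1 = -36 dB.

-36 dB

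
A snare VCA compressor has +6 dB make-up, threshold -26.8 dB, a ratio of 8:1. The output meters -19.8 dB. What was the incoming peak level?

-18.8 dB

Remove make-up: -19.8 − 6 = -25.8 dB.
The compressed level sits -25.8 − (-26.8) = 1 dB over threshold.
Undo the ratio: input overshoot = 1 × 8 = 8 dB, giving input = -18.8 dB.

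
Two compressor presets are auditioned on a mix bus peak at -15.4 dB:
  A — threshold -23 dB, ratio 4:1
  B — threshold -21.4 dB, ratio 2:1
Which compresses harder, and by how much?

A: overshoot 7.6 dB → output overshoot 1.9 dB → GR 5.7 dB.
B: overshoot 6 dB → output overshoot 3 dB → GR 3 dB.
A reduces 2.7 dB more.

A, by 2.7 dB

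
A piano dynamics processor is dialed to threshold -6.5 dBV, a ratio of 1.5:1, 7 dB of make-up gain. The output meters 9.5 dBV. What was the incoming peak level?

Before make-up, the level was 9.5 − 7 = 2.5 dBV.
That's 9 dB above the -6.5 dBV threshold.
Before 1.5:1 compression the overshoot was 9 × 1.5 = 13.5 dB, so input = -6.5 + 13.5 = 7 dBV.

7 dBV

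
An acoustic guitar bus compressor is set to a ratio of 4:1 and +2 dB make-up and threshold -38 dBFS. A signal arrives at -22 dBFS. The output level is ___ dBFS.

Overshoot: -22 − (-38) = 16 dB.
4:1 compression reduces that to 16/4 = 4 dB over.
That puts the output at -34 dBFS; make-up adds 2 dB, giving -32 dBFS.

-32 dBFS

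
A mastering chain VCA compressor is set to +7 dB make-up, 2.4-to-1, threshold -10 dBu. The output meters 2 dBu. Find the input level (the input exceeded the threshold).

Remove make-up: 2 − 7 = -5 dBu.
Post-compression overshoot = -5 − (-10) = 5 dB.
Undo the ratio: input overshoot = 5 × 2.4 = 12 dB, giving input = 2 dBu.

2 dBu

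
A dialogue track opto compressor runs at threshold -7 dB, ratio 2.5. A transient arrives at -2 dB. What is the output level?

-5 dB

-2 dB sits 5 dB over threshold.
2.5:1 compression reduces that to 5/2.5 = 2 dB over.
That puts the output at -5 dB.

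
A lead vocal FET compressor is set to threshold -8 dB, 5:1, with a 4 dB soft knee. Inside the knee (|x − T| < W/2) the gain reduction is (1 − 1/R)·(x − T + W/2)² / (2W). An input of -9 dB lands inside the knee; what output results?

x − T + W/2 = -9 − (-8) + 2 = 1.
GR = (1 − 1/5) × 1² / 8 = 0.8 × 1 / 8 = 0.1 dB.
Output = -9 − 0.1 = -9.1 dB.

-9.1 dB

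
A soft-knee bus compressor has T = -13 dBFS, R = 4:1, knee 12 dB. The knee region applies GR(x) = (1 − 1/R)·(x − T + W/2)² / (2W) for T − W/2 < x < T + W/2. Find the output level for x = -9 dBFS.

-12.125 dBFS

x − T + W/2 = -9 − (-13) + 6 = 10.
GR = (1 − 1/4) × 10² / 24 = 0.75 × 100 / 24 = 3.125 dB.
Output = -9 − 3.125 = -12.125 dBFS.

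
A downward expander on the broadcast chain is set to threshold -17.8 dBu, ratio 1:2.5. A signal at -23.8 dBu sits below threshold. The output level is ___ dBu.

Undershoot = (-17.8) − (-23.8) = 6 dB.
At 1:2.5, that expands to 15 dB under threshold.
Output = -17.8 − 15 = -32.8 dBu.

-32.8 dBu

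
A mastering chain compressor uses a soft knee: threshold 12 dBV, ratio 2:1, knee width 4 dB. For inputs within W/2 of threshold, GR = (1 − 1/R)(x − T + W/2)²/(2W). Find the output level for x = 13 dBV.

x − T + W/2 = 13 − 12 + 2 = 3.
GR = (1 − 1/2) × 3² / 8 = 0.5 × 9 / 8 = 0.5625 dB.
Output = 13 − 0.5625 = 12.4375 dBV.

12.4375 dBV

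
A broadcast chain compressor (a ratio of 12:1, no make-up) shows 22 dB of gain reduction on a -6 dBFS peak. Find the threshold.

-30 dBFS

Let T be the threshold. Output overshoot = (input overshoot)/R, so -28 − T = (-6 − T)/12.
12·(-28 − T) = -6 − T → 11·T = -336 − (-6) = -330.
T = -330/11 = -30 dBFS.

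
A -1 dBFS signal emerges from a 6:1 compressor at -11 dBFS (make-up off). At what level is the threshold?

-13 dBFS

Input is 12 dB above T (since output overshoot × R = input overshoot: (-11 − T)·6 = -1 − T gives T = -13 dBFS).
Check: -13 + (-1 − (-13))/6 = -13 + 2 = -11 dBFS. ✓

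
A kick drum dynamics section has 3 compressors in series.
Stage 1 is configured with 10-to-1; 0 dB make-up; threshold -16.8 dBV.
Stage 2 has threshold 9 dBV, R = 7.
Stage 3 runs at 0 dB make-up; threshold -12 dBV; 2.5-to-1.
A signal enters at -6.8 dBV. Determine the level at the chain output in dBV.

Stage 1: -6.8 dBV is 10 dB over -16.8 dBV; at 10:1 that becomes 1 dB over, giving -15.8 dBV.
Stage 2: -15.8 dBV is at or below the 9 dBV threshold — no compression; output -15.8 dBV.
Stage 3: -15.8 dBV ≤ -12 dBV, so stage 3 doesn't engage; output -15.8 dBV.

-15.8 dBV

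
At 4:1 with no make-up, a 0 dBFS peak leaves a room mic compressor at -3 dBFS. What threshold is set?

Input is 4 dB above T (since output overshoot × R = input overshoot: (-3 − T)·4 = 0 − T gives T = -4 dBFS).
Check: -4 + (0 − (-4))/4 = -4 + 1 = -3 dBFS. ✓

-4 dBFS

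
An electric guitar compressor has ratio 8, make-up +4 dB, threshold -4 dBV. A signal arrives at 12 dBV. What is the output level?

The input is 16 dB above the -4 dBV threshold.
At 8:1 the overshoot is divided by 8, leaving 2 dB above threshold.
That puts the output at -2 dBV; make-up adds 4 dB, giving 2 dBV.

2 dBV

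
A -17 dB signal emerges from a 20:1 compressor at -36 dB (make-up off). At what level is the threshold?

Let T be the threshold. Output overshoot = (input overshoot)/R, so -36 − T = (-17 − T)/20.
20·(-36 − T) = -17 − T → 19·T = -720 − (-17) = -703.
T = -703/19 = -37 dB.

-37 dB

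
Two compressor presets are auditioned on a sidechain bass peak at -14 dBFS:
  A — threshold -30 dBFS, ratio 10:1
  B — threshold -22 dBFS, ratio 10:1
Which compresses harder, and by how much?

A: overshoot 16 dB → output overshoot 1.6 dB → GR 14.4 dB.
B: overshoot 8 dB → output overshoot 0.8 dB → GR 7.2 dB.
Difference: 7.2 dB in favour of A.

A, by 7.2 dB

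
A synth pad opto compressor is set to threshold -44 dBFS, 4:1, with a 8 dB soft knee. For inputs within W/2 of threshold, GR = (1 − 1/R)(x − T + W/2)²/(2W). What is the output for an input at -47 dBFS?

-47.046875 dBFS

x − T + W/2 = -47 − (-44) + 4 = 1.
GR = (1 − 1/4) × 1² / 16 = 0.75 × 1 / 16 = 0.046875 dB.
Output = -47 − 0.046875 = -47.046875 dBFS.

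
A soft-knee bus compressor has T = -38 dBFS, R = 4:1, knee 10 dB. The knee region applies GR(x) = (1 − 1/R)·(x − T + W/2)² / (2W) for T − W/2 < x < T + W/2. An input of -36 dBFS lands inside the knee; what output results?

-37.8375 dBFS

x − T + W/2 = -36 − (-38) + 5 = 7.
GR = (1 − 1/4) × 7² / 20 = 0.75 × 49 / 20 = 1.8375 dB.
Output = -36 − 1.8375 = -37.8375 dBFS.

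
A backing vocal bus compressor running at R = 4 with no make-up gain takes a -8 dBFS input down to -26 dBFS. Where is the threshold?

-32 dBFS

Gain reduction = -8 − (-26) = 18 dB; output overshoot = GR / (R − 1) = 18 / 3 = 6 dB.
Threshold = output − output overshoot = -26 − 6 = -32 dBFS.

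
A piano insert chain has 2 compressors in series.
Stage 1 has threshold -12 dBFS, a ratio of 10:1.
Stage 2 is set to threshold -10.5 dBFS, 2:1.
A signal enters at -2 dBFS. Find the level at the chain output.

-11 dBFS

Stage 1: overshoot 10 dB → 10/10 = 1 dB → -11 dBFS.
Stage 2: -11 dBFS ≤ -10.5 dBFS, so stage 2 doesn't engage; output -11 dBFS.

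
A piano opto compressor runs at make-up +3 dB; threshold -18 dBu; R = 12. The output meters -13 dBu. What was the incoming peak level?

Before make-up, the level was -13 − 3 = -16 dBu.
Post-compression overshoot = -16 − (-18) = 2 dB.
Before 12:1 compression the overshoot was 2 × 12 = 24 dB, so input = -18 + 24 = 6 dBu.

6 dBu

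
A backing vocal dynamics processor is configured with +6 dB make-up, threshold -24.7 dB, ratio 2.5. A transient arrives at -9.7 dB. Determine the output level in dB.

The input is 15 dB above the -24.7 dB threshold.
At 2.5:1 the overshoot is divided by 2.5, leaving 6 dB above threshold.
Output = -24.7 + 6 = -18.7 dB; make-up adds 6 dB, giving -12.7 dB.

-12.7 dB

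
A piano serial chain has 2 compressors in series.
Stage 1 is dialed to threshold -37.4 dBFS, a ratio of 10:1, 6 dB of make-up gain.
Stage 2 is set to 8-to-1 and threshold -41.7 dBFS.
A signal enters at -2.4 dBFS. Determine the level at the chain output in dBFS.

Stage 1: overshoot 35 dB → 35/10 = 3.5 dB → -33.9 dBFS; +6 dB make-up → -27.9 dBFS.
Stage 2: -27.9 dBFS is 13.8 dB over -41.7 dBFS; at 8:1 that becomes 1.725 dB over, giving -39.975 dBFS.

-39.975 dBFS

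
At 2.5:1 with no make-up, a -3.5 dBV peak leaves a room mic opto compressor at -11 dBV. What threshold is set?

-16 dBV

Gain reduction = -3.5 − (-11) = 7.5 dB; output overshoot = GR / (R − 1) = 7.5 / 1.5 = 5 dB.
Threshold = output − output overshoot = -11 − 5 = -16 dBV.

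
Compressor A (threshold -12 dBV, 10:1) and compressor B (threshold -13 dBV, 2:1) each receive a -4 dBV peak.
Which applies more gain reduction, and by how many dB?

A: GR = 8 − 8/10 = 7.2 dB.
B: GR = 9 − 9/2 = 4.5 dB.
A reduces 2.7 dB more.

A, by 2.7 dB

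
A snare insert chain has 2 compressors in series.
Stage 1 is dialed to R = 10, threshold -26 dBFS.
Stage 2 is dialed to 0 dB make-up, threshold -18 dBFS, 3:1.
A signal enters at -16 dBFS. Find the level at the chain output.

-25 dBFS

Stage 1: -16 dBFS is 10 dB over -26 dBFS; at 10:1 that becomes 1 dB over, giving -25 dBFS.
Stage 2: -25 dBFS is at or below the -18 dBFS threshold — no compression; output -25 dBFS.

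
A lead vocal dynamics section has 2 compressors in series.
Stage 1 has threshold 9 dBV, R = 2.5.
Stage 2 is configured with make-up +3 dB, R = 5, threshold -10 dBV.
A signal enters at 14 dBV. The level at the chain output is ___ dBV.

-2.8 dBV

Stage 1: 14 dBV is 5 dB over 9 dBV; at 2.5:1 that becomes 2 dB over, giving 11 dBV.
Stage 2: 11 dBV is 21 dB over -10 dBV; at 5:1 that becomes 4.2 dB over, giving -5.8 dBV; +3 dB make-up → -2.8 dBV.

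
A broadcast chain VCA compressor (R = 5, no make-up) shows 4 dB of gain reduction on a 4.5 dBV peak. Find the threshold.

-0.5 dBV

Gain reduction = 4.5 − 0.5 = 4 dB; output overshoot = GR / (R − 1) = 4 / 4 = 1 dB.
Threshold = output − output overshoot = 0.5 − 1 = -0.5 dBV.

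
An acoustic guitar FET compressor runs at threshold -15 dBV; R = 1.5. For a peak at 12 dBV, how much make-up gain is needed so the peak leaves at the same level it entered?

9 dB

The peak compresses to -15 + 27/1.5 = 3 dBV.
To reach 12 dBV requires 12 − 3 = 9 dB of make-up.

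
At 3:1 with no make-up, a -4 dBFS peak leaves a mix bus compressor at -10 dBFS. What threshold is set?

Input is 9 dB above T (since output overshoot × R = input overshoot: (-10 − T)·3 = -4 − T gives T = -13 dBFS).
Check: -13 + (-4 − (-13))/3 = -13 + 3 = -10 dBFS. ✓

-13 dBFS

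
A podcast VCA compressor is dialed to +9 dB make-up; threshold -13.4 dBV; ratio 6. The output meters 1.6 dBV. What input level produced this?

22.6 dBV

Before make-up, the level was 1.6 − 9 = -7.4 dBV.
That's 6 dB above the -13.4 dBV threshold.
Undo the ratio: input overshoot = 6 × 6 = 36 dB, giving input = 22.6 dBV.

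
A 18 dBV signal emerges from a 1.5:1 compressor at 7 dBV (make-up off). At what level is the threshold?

Let T be the threshold. Output overshoot = (input overshoot)/R, so 7 − T = (18 − T)/1.5.
1.5·(7 − T) = 18 − T → 0.5·T = 10.5 − 18 = -7.5.
T = -7.5/0.5 = -15 dBV.

-15 dBV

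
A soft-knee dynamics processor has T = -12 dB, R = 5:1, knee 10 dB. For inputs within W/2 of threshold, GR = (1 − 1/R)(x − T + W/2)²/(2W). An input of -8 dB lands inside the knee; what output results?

-11.24 dB

x − T + W/2 = -8 − (-12) + 5 = 9.
GR = (1 − 1/5) × 9² / 20 = 0.8 × 81 / 20 = 3.24 dB.
Output = -8 − 3.24 = -11.24 dB.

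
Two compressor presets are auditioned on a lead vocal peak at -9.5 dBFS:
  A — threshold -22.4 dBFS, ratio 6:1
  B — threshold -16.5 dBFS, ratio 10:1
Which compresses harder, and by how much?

A, by 4.45 dB

A: GR = 12.9 − 12.9/6 = 10.75 dB.
B: GR = 7 − 7/10 = 6.3 dB.
A applies 4.45 dB more gain reduction.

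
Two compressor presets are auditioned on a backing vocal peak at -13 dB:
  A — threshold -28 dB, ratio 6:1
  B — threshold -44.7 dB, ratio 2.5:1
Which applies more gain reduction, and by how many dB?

A: overshoot 15 dB → output overshoot 2.5 dB → GR 12.5 dB.
B: overshoot 31.7 dB → output overshoot 12.68 dB → GR 19.02 dB.
B applies 6.52 dB more gain reduction.

B, by 6.52 dB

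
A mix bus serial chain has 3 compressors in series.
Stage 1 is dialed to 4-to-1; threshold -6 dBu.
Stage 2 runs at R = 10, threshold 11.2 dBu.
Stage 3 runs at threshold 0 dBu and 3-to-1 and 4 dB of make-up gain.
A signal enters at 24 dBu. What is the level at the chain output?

Stage 1: 30 dB above -6 dBu, reduced 4:1 to 7.5 dB above → 1.5 dBu.
Stage 2: below threshold (1.5 ≤ 11.2); passes unchanged; output 1.5 dBu.
Stage 3: overshoot 1.5 dB → 1.5/3 = 0.5 dB → 0.5 dBu; +4 dB make-up → 4.5 dBu.

4.5 dBu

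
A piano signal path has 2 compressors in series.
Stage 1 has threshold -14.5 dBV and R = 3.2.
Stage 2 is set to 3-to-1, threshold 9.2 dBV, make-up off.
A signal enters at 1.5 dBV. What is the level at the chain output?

Stage 1: overshoot 16 dB → 16/3.2 = 5 dB → -9.5 dBV.
Stage 2: -9.5 dBV ≤ 9.2 dBV, so stage 2 doesn't engage; output -9.5 dBV.

-9.5 dBV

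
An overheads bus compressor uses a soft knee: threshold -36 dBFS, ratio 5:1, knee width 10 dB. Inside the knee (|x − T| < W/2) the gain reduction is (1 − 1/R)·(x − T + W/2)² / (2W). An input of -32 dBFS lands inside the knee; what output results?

x − T + W/2 = -32 − (-36) + 5 = 9.
GR = (1 − 1/5) × 9² / 20 = 0.8 × 81 / 20 = 3.24 dB.
Output = -32 − 3.24 = -35.24 dBFS.

-35.24 dBFS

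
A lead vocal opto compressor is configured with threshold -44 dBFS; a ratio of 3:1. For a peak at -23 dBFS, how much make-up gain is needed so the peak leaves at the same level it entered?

Overshoot 21 dB → 21/3 = 7 dB after compression, so the compressed level is -44 + 7 = -37 dBFS.
Make-up = target − compressed = -23 − (-37) = 14 dB.

14 dB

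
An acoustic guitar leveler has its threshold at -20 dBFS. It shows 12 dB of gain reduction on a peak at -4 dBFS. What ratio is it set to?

Input overshoot = -4 − (-20) = 16 dB.
Output overshoot = 16 − 12 = 4 dB.
Ratio = input overshoot / output overshoot = 16 / 4 = 4.

4:1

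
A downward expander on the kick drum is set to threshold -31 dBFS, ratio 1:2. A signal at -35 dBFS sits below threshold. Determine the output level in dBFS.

-39 dBFS

The input is 4 dB below the -31 dBFS threshold.
A 1:2 expander multiplies undershoot by 2: 4 × 2 = 8 dB below threshold.
Output = -31 − 8 = -39 dBFS.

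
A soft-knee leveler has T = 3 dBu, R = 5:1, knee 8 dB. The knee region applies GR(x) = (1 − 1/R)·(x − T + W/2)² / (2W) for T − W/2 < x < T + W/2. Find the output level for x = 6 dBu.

3.55 dBu

x − T + W/2 = 6 − 3 + 4 = 7.
GR = (1 − 1/5) × 7² / 16 = 0.8 × 49 / 16 = 2.45 dB.
Output = 6 − 2.45 = 3.55 dBu.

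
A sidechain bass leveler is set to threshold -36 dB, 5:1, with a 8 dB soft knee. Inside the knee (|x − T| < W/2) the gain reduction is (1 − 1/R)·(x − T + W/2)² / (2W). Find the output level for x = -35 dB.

x − T + W/2 = -35 − (-36) + 4 = 5.
GR = (1 − 1/5) × 5² / 16 = 0.8 × 25 / 16 = 1.25 dB.
Output = -35 − 1.25 = -36.25 dB.

-36.25 dB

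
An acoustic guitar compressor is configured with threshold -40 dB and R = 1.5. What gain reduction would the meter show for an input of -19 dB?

7 dB

Overshoot = -19 − (-40) = 21 dB.
At 1.5:1, output sits 21/1.5 = 14 dB above threshold.
So the signal is attenuated by 21 − 14 = 7 dB.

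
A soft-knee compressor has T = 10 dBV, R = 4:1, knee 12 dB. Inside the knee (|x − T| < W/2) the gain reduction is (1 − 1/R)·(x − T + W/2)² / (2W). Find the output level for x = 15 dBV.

11.21875 dBV

x − T + W/2 = 15 − 10 + 6 = 11.
GR = (1 − 1/4) × 11² / 24 = 0.75 × 121 / 24 = 3.78125 dB.
Output = 15 − 3.78125 = 11.21875 dBV.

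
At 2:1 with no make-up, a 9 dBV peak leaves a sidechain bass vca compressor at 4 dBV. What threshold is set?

-1 dBV

Let T be the threshold. Output overshoot = (input overshoot)/R, so 4 − T = (9 − T)/2.
2·(4 − T) = 9 − T → 1·T = 8 − 9 = -1.
T = -1/1 = -1 dBV.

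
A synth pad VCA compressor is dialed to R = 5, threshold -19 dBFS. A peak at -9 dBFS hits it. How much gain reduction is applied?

8 dB

Overshoot = -9 − (-19) = 10 dB.
At 5:1, output sits 10/5 = 2 dB above threshold.
So the signal is attenuated by 10 − 2 = 8 dB.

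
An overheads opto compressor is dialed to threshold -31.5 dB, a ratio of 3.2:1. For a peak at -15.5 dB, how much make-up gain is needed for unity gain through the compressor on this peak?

Overshoot 16 dB → 16/3.2 = 5 dB after compression, so the compressed level is -31.5 + 5 = -26.5 dB.
Make-up = target − compressed = -15.5 − (-26.5) = 11 dB.

11 dB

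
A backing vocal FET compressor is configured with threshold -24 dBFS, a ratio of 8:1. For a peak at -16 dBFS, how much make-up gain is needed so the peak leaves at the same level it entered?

Overshoot 8 dB → 8/8 = 1 dB after compression, so the compressed level is -24 + 1 = -23 dBFS.
Make-up = target − compressed = -16 − (-23) = 7 dB.

7 dB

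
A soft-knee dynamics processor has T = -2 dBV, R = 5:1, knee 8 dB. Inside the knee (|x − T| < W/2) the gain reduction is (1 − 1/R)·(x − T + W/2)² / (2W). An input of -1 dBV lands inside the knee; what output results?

-2.25 dBV

x − T + W/2 = -1 − (-2) + 4 = 5.
GR = (1 − 1/5) × 5² / 16 = 0.8 × 25 / 16 = 1.25 dB.
Output = -1 − 1.25 = -2.25 dBV.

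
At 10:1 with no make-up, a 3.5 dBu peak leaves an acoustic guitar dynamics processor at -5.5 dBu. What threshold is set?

Input is 10 dB above T (since output overshoot × R = input overshoot: (-5.5 − T)·10 = 3.5 − T gives T = -6.5 dBu).
Check: -6.5 + (3.5 − (-6.5))/10 = -6.5 + 1 = -5.5 dBu. ✓

-6.5 dBu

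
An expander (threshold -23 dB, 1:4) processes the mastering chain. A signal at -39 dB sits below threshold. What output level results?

Below threshold, a 1:4 expander applies gain = (4−1)×(T − x) of attenuation.
(4−1) × 16 = 48 dB, so output = -39 − 48 = -87 dB.

-87 dB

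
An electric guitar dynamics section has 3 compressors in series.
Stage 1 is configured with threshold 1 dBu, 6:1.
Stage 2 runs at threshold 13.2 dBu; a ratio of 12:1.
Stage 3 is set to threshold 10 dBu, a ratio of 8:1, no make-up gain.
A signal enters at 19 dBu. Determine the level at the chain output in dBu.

Stage 1: 19 dBu is 18 dB over 1 dBu; at 6:1 that becomes 3 dB over, giving 4 dBu.
Stage 2: 4 dBu is at or below the 13.2 dBu threshold — no compression; output 4 dBu.
Stage 3: 4 dBu is at or below the 10 dBu threshold — no compression; output 4 dBu.

4 dBu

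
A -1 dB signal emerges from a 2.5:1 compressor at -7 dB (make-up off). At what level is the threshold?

-11 dB

Gain reduction = -1 − (-7) = 6 dB; output overshoot = GR / (R − 1) = 6 / 1.5 = 4 dB.
Threshold = output − output overshoot = -7 − 4 = -11 dB.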